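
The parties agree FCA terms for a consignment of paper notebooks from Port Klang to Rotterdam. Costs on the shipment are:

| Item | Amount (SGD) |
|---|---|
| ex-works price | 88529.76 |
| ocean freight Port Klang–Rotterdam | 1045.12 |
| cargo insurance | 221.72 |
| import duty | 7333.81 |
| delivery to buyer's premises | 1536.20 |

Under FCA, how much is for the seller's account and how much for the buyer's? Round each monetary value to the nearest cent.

FCA: the seller delivers export-cleared goods to the carrier; the buyer bears costs from that point.
Seller's account: goods 88529.76 = 88529.76
Buyer's account: freight 1045.12 + insurance 221.72 + duty 7333.81 + delivery 1536.20 = 10136.85

Seller: SGD 88529.76; buyer: SGD 10136.85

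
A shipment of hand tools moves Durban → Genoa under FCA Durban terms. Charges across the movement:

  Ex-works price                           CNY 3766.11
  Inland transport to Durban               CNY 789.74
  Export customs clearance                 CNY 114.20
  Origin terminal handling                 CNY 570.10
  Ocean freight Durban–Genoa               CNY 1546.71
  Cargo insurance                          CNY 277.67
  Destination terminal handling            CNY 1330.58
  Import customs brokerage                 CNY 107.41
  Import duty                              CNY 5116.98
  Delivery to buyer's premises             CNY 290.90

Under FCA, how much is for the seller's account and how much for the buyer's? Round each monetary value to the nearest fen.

FCA: the seller delivers export-cleared goods to the carrier; the buyer bears costs from that point.
Seller's account: goods 3766.11 + inland to port 789.74 + export clearance 114.20 = 4670.05
Buyer's account: origin terminal 570.10 + freight 1546.71 + insurance 277.67 + destination terminal 1330.58 + brokerage 107.41 + duty 5116.98 + delivery 290.90 = 9240.35

Seller: CNY 4670.05; buyer: CNY 9240.35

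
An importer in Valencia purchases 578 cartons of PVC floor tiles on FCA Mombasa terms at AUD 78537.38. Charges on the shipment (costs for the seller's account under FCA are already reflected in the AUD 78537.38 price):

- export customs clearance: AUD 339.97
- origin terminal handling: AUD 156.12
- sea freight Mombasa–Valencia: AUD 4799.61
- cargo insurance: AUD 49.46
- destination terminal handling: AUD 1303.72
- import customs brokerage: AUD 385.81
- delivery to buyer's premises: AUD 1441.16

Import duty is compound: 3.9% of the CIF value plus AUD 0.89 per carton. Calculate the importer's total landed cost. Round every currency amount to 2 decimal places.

FCA: the seller delivers export-cleared goods to the carrier; the buyer bears costs from that point.
Already in the invoice (seller's account under FCA): export clearance — exclude.
CIF value = FCA price + origin terminal + freight + insurance = 78537.38 + 156.12 + 4799.61 + 49.46 = 83542.57
Ad valorem component: 83542.57 × 3.9% = 3258.16
Specific component: 578 × 0.89 = 514.42
Import duty = 3258.16 + 514.42 = 3772.58
Buyer bears: origin terminal 156.12 + freight 4799.61 + insurance 49.46 + destination terminal 1303.72 + brokerage 385.81 + delivery 1441.16 + duty 3772.58 = 11908.46
Landed cost = invoice 78537.38 + 11908.46 = 90445.84

Total landed cost: AUD 90445.84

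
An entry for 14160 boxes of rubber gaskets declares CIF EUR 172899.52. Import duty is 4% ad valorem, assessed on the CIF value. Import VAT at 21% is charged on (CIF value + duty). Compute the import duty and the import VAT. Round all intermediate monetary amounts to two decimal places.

Import duty: EUR 6915.98; import VAT: EUR 37761.26

Import duty = 172899.52 × 4% = 6915.98
VAT base = CIF + duty = 172899.52 + 6915.98 = 179815.50
Import VAT = 179815.50 × 21% = 37761.26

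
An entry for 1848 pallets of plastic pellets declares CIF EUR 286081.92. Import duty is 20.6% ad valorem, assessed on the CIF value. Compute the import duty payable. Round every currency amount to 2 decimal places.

Import duty: EUR 58932.88

Import duty = 286081.92 × 20.6% = 58932.88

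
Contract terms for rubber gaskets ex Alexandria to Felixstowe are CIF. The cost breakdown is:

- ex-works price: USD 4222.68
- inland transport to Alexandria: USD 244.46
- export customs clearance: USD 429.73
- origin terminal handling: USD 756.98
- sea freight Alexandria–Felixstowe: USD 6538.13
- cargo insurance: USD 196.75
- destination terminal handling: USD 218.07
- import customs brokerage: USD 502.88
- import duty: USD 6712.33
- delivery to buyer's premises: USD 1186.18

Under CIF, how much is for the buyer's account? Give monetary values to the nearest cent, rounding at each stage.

Buyer's account: USD 8619.46

CIF: the seller pays costs through ocean freight and marine insurance to the destination port.
Seller's account: goods 4222.68 + inland to port 244.46 + export clearance 429.73 + origin terminal 756.98 + freight 6538.13 + insurance 196.75 = 12388.73
Buyer's account: destination terminal 218.07 + brokerage 502.88 + duty 6712.33 + delivery 1186.18 = 8619.46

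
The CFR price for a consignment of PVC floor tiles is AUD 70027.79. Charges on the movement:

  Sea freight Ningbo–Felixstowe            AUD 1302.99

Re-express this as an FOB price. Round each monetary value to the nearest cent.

From CFR to FOB, the seller no longer bears: freight.
FOB price = 70027.79 − 1302.99 = 68724.80

FOB price: AUD 68724.80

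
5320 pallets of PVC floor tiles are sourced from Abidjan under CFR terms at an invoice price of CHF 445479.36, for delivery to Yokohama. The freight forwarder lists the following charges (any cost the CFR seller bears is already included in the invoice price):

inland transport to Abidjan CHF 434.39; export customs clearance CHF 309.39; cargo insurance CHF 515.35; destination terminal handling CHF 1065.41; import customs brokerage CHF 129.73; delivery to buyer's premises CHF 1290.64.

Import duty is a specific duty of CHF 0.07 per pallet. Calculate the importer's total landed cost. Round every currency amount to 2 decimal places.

CFR: the seller pays costs through ocean freight to the destination port, but not insurance.
Already in the invoice (seller's account under CFR): inland to port, export clearance — exclude.
CIF value = CFR price + insurance = 445479.36 + 515.35 = 445994.71
Import duty = 5320 × 0.07 = 372.40
Buyer bears: insurance 515.35 + destination terminal 1065.41 + brokerage 129.73 + delivery 1290.64 + duty 372.40 = 3373.53
Landed cost = invoice 445479.36 + 3373.53 = 448852.89

Total landed cost: CHF 448852.89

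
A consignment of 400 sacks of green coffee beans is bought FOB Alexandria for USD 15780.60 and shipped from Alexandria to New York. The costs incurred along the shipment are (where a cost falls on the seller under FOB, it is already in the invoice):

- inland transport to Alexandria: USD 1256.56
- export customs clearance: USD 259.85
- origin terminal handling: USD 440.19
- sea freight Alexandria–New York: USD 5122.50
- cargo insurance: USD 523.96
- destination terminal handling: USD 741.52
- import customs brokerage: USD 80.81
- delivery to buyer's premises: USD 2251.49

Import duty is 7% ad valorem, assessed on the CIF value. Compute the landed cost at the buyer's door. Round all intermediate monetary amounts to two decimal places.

FOB: the seller bears costs until goods are on board at the origin port; the buyer bears freight, insurance and all costs thereafter.
Already in the invoice (seller's account under FOB): inland to port, export clearance, origin terminal — exclude.
CIF value = FOB price + freight + insurance = 15780.60 + 5122.50 + 523.96 = 21427.06
Import duty = 21427.06 × 7% = 1499.89
Buyer bears: freight 5122.50 + insurance 523.96 + destination terminal 741.52 + brokerage 80.81 + delivery 2251.49 + duty 1499.89 = 10220.17
Landed cost = invoice 15780.60 + 10220.17 = 26000.77

Total landed cost: USD 26000.77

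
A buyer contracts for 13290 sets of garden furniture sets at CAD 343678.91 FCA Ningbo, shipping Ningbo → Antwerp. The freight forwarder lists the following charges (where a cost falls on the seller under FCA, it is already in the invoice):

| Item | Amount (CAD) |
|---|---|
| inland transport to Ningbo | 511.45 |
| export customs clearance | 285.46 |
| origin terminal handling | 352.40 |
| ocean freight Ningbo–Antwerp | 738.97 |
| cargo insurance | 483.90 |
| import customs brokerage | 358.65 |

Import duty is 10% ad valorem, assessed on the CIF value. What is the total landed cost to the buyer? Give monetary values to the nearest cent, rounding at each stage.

Total landed cost: CAD 380138.25

FCA: the seller delivers export-cleared goods to the carrier; the buyer bears costs from that point.
Already in the invoice (seller's account under FCA): inland to port, export clearance — exclude.
CIF value = FCA price + origin terminal + freight + insurance = 343678.91 + 352.40 + 738.97 + 483.90 = 345254.18
Import duty = 345254.18 × 10% = 34525.42
Buyer bears: origin terminal 352.40 + freight 738.97 + insurance 483.90 + brokerage 358.65 + duty 34525.42 = 36459.34
Landed cost = invoice 343678.91 + 36459.34 = 380138.25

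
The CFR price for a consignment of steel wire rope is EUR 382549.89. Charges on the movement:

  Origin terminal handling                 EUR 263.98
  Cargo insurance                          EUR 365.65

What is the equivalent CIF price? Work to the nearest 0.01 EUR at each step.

CIF price: EUR 382915.54

Not relevant to the conversion: origin terminal — on the seller under both CFR and CIF; already in the CFR price and stays in the CIF price.
From CFR to CIF, the seller additionally bears: insurance.
CIF price = 382549.89 + 365.65 = 382915.54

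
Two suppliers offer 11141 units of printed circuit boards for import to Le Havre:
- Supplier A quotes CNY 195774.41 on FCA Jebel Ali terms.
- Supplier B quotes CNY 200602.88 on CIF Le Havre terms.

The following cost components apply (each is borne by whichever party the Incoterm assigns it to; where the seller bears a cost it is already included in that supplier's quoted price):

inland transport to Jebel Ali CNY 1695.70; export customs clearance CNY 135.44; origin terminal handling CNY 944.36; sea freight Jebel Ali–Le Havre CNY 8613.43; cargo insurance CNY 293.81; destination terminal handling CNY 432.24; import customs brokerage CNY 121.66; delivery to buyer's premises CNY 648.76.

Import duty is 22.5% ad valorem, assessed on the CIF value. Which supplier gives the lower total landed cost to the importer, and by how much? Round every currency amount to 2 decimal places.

Supplier B is cheaper by CNY 6153.33

Supplier A (FCA):
CIF value = FCA price + origin terminal + freight + insurance = 195774.41 + 944.36 + 8613.43 + 293.81 = 205626.01
Import duty = 205626.01 × 22.5% = 46265.85
Buyer bears (A): 944.36 + 8613.43 + 293.81 + 432.24 + 121.66 + 648.76 = 11054.26
Landed cost (A) = invoice 195774.41 + 11054.26 + duty 46265.85 = 253094.52
Supplier B (CIF):
The CIF price already equals the CIF value: 200602.88
Import duty = 200602.88 × 22.5% = 45135.65
Buyer bears (B): 432.24 + 121.66 + 648.76 = 1202.66
Landed cost (B) = invoice 200602.88 + 1202.66 + duty 45135.65 = 246941.19
Difference = |253094.52 − 246941.19| = 6153.33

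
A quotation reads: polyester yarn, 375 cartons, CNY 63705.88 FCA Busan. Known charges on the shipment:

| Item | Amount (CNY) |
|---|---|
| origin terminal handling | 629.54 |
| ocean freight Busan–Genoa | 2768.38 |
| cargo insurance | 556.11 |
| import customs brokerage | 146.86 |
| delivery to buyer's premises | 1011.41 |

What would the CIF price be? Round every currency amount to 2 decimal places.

CIF price: CNY 67659.91

Not relevant to the conversion: delivery, brokerage — on the buyer under both terms; not part of either seller's price.
From FCA to CIF, the seller additionally bears: origin terminal, freight, insurance.
CIF price = 63705.88 + 629.54 + 2768.38 + 556.11 = 67659.91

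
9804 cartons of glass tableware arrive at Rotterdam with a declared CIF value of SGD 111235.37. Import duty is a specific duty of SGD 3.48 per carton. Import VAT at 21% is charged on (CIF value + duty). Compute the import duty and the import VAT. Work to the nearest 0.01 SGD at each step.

Import duty = 9804 × 3.48 = 34117.92
VAT base = CIF + duty = 111235.37 + 34117.92 = 145353.29
Import VAT = 145353.29 × 21% = 30524.19

Import duty: SGD 34117.92; import VAT: SGD 30524.19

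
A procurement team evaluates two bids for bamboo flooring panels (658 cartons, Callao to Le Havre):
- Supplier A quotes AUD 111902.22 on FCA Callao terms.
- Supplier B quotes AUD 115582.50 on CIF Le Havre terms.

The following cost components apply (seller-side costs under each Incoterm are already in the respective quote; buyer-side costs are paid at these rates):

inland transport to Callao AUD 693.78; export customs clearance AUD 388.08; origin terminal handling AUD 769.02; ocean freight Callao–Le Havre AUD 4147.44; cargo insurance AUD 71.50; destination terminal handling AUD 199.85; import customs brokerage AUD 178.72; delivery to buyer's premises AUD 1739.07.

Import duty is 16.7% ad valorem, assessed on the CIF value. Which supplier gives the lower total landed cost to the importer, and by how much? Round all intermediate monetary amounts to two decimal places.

Supplier B is cheaper by AUD 1526.06

Supplier A (FCA):
CIF value = FCA price + origin terminal + freight + insurance = 111902.22 + 769.02 + 4147.44 + 71.50 = 116890.18
Import duty = 116890.18 × 16.7% = 19520.66
Buyer bears (A): 769.02 + 4147.44 + 71.50 + 199.85 + 178.72 + 1739.07 = 7105.60
Landed cost (A) = invoice 111902.22 + 7105.60 + duty 19520.66 = 138528.48
Supplier B (CIF):
The CIF price already equals the CIF value: 115582.50
Import duty = 115582.50 × 16.7% = 19302.28
Buyer bears (B): 199.85 + 178.72 + 1739.07 = 2117.64
Landed cost (B) = invoice 115582.50 + 2117.64 + duty 19302.28 = 137002.42
Difference = |138528.48 − 137002.42| = 1526.06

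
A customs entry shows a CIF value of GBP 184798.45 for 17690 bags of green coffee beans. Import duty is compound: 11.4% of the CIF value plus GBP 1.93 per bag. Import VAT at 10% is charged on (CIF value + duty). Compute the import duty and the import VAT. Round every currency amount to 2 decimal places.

Ad valorem component: 184798.45 × 11.4% = 21067.02
Specific component: 17690 × 1.93 = 34141.70
Import duty = 21067.02 + 34141.70 = 55208.72
VAT base = CIF + duty = 184798.45 + 55208.72 = 240007.17
Import VAT = 240007.17 × 10% = 24000.72

Import duty: GBP 55208.72; import VAT: GBP 24000.72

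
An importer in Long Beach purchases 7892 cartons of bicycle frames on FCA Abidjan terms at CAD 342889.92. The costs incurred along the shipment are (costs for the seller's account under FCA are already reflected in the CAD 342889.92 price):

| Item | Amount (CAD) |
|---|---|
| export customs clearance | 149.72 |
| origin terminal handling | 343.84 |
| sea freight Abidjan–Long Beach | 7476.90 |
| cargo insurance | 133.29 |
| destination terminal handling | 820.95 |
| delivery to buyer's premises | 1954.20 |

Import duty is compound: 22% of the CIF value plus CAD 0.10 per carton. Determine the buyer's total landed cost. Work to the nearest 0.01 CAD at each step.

FCA: the seller delivers export-cleared goods to the carrier; the buyer bears costs from that point.
Already in the invoice (seller's account under FCA): export clearance — exclude.
CIF value = FCA price + origin terminal + freight + insurance = 342889.92 + 343.84 + 7476.90 + 133.29 = 350843.95
Ad valorem component: 350843.95 × 22% = 77185.67
Specific component: 7892 × 0.10 = 789.20
Import duty = 77185.67 + 789.20 = 77974.87
Buyer bears: origin terminal 343.84 + freight 7476.90 + insurance 133.29 + destination terminal 820.95 + delivery 1954.20 + duty 77974.87 = 88704.05
Landed cost = invoice 342889.92 + 88704.05 = 431593.97

Total landed cost: CAD 431593.97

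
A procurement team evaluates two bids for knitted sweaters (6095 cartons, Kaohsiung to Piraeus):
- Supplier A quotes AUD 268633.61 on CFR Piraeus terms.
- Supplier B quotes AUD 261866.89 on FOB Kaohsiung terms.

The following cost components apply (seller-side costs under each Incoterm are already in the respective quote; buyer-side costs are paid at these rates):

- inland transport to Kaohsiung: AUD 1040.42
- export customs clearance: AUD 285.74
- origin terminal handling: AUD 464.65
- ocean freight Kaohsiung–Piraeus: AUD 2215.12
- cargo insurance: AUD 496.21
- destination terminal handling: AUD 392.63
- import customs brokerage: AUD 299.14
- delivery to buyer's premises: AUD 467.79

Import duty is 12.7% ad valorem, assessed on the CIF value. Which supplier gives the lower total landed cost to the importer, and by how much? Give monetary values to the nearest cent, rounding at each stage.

Supplier B is cheaper by AUD 5129.66

Supplier A (CFR):
CIF value = CFR price + insurance = 268633.61 + 496.21 = 269129.82
Import duty = 269129.82 × 12.7% = 34179.49
Buyer bears (A): 496.21 + 392.63 + 299.14 + 467.79 = 1655.77
Landed cost (A) = invoice 268633.61 + 1655.77 + duty 34179.49 = 304468.87
Supplier B (FOB):
CIF value = FOB price + freight + insurance = 261866.89 + 2215.12 + 496.21 = 264578.22
Import duty = 264578.22 × 12.7% = 33601.43
Buyer bears (B): 2215.12 + 496.21 + 392.63 + 299.14 + 467.79 = 3870.89
Landed cost (B) = invoice 261866.89 + 3870.89 + duty 33601.43 = 299339.21
Difference = |304468.87 − 299339.21| = 5129.66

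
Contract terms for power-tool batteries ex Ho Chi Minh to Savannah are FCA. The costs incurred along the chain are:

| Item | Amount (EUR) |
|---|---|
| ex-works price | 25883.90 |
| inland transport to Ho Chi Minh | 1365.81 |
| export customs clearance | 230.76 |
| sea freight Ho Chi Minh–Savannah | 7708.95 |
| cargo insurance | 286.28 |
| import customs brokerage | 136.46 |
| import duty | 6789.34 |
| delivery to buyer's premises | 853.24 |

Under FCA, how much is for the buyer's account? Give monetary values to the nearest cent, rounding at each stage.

FCA: the seller delivers export-cleared goods to the carrier; the buyer bears costs from that point.
Seller's account: goods 25883.90 + inland to port 1365.81 + export clearance 230.76 = 27480.47
Buyer's account: freight 7708.95 + insurance 286.28 + brokerage 136.46 + duty 6789.34 + delivery 853.24 = 15774.27

Buyer's account: EUR 15774.27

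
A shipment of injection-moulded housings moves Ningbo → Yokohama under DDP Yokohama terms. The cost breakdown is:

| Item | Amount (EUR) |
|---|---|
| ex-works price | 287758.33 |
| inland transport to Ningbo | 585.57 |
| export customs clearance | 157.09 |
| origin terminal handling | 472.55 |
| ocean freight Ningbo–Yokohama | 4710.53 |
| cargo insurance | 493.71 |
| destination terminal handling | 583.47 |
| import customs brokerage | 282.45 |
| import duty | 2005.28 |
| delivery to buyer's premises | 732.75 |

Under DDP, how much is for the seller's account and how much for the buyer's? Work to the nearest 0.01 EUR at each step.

DDP: the seller bears all costs including import duty.
Seller's account: goods 287758.33 + inland to port 585.57 + export clearance 157.09 + origin terminal 472.55 + freight 4710.53 + insurance 493.71 + destination terminal 583.47 + brokerage 282.45 + duty 2005.28 + delivery 732.75 = 297781.73
Buyer's account: 0.00

Seller: EUR 297781.73; buyer: EUR 0.00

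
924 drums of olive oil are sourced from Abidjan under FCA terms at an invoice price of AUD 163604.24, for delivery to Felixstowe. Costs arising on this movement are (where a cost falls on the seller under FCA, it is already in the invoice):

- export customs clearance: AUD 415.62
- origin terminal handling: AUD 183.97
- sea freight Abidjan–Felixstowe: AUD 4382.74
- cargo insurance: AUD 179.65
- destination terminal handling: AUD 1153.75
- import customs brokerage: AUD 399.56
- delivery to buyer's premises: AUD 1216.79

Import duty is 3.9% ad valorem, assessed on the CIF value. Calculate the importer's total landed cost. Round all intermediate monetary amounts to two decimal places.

FCA: the seller delivers export-cleared goods to the carrier; the buyer bears costs from that point.
Already in the invoice (seller's account under FCA): export clearance — exclude.
CIF value = FCA price + origin terminal + freight + insurance = 163604.24 + 183.97 + 4382.74 + 179.65 = 168350.60
Import duty = 168350.60 × 3.9% = 6565.67
Buyer bears: origin terminal 183.97 + freight 4382.74 + insurance 179.65 + destination terminal 1153.75 + brokerage 399.56 + delivery 1216.79 + duty 6565.67 = 14082.13
Landed cost = invoice 163604.24 + 14082.13 = 177686.37

Total landed cost: AUD 177686.37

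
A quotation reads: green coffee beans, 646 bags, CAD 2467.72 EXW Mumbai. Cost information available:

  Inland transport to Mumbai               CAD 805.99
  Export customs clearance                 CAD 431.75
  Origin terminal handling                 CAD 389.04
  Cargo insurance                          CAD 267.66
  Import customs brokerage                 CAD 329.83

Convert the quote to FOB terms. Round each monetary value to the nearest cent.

FOB price: CAD 4094.50

Not relevant to the conversion: insurance, brokerage — on the buyer under both terms; not part of either seller's price.
From EXW to FOB, the seller additionally bears: inland to port, export clearance, origin terminal.
FOB price = 2467.72 + 805.99 + 431.75 + 389.04 = 4094.50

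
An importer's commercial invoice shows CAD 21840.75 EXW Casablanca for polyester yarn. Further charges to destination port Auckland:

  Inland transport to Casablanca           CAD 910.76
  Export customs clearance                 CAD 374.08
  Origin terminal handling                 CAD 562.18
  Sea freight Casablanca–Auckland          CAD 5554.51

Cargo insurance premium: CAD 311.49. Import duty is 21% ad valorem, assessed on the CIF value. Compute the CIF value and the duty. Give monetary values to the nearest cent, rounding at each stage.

CIF value: CAD 29553.77; import duty: CAD 6206.29

CIF = EXW price + pre-shipment costs + freight + insurance
CIF = 21840.75 + 910.76 + 374.08 + 562.18 + 5554.51 + 311.49 = 29553.77
Import duty = 29553.77 × 21% = 6206.29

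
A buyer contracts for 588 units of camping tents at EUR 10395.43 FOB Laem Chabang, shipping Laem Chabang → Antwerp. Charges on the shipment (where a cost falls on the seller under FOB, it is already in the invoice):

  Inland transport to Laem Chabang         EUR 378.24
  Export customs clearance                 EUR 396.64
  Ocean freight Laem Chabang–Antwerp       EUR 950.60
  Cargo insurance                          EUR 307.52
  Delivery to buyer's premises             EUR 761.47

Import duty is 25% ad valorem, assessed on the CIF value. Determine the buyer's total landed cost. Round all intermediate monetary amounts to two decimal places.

Total landed cost: EUR 15328.41

FOB: the seller bears costs until goods are on board at the origin port; the buyer bears freight, insurance and all costs thereafter.
Already in the invoice (seller's account under FOB): inland to port, export clearance — exclude.
CIF value = FOB price + freight + insurance = 10395.43 + 950.60 + 307.52 = 11653.55
Import duty = 11653.55 × 25% = 2913.39
Buyer bears: freight 950.60 + insurance 307.52 + delivery 761.47 + duty 2913.39 = 4932.98
Landed cost = invoice 10395.43 + 4932.98 = 15328.41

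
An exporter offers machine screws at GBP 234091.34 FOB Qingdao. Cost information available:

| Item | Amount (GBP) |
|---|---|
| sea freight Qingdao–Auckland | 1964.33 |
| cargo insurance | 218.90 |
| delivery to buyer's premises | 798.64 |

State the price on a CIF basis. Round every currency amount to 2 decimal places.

Not relevant to the conversion: delivery — on the buyer under both terms; not part of either seller's price.
From FOB to CIF, the seller additionally bears: freight, insurance.
CIF price = 234091.34 + 1964.33 + 218.90 = 236274.57

CIF price: GBP 236274.57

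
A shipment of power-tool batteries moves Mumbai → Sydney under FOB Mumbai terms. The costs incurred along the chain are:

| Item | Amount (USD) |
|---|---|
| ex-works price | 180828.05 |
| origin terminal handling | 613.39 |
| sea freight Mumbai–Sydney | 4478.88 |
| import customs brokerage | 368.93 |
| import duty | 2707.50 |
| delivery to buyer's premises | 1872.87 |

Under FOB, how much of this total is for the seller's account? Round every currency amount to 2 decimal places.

Seller's account: USD 181441.44

FOB: the seller bears costs until goods are on board at the origin port; the buyer bears freight, insurance and all costs thereafter.
Seller's account: goods 180828.05 + origin terminal 613.39 = 181441.44
Buyer's account: freight 4478.88 + brokerage 368.93 + duty 2707.50 + delivery 1872.87 = 9428.18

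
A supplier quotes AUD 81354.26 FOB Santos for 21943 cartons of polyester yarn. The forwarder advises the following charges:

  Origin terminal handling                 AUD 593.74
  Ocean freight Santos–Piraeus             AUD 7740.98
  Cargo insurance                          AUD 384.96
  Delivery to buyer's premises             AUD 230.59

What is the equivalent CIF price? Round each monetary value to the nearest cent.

CIF price: AUD 89480.20

Not relevant to the conversion: origin terminal — on the seller under both FOB and CIF; already in the FOB price and stays in the CIF price. delivery — on the buyer under both terms; not part of either seller's price.
From FOB to CIF, the seller additionally bears: freight, insurance.
CIF price = 81354.26 + 7740.98 + 384.96 = 89480.20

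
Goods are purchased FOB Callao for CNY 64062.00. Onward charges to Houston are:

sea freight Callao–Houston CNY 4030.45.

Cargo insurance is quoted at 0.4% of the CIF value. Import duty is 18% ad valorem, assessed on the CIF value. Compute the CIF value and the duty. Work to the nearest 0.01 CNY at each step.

Let C be the CIF value. C = FOB price + freight + 0.4% × C
C − 0.4% × C = 64062.00 + 4030.45
0.996 × C = 68092.45
C = 68092.45 / 0.996 = 68365.91
Insurance premium = 0.4% × 68365.91 = 273.46
Import duty = 68365.91 × 18% = 12305.86

CIF value: CNY 68365.91; import duty: CNY 12305.86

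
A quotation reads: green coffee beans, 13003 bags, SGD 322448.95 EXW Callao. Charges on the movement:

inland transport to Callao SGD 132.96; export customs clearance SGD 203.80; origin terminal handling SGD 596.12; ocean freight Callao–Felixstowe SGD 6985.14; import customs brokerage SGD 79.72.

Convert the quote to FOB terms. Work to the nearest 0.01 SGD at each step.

FOB price: SGD 323381.83

Not relevant to the conversion: freight, brokerage — on the buyer under both terms; not part of either seller's price.
From EXW to FOB, the seller additionally bears: inland to port, export clearance, origin terminal.
FOB price = 322448.95 + 132.96 + 203.80 + 596.12 = 323381.83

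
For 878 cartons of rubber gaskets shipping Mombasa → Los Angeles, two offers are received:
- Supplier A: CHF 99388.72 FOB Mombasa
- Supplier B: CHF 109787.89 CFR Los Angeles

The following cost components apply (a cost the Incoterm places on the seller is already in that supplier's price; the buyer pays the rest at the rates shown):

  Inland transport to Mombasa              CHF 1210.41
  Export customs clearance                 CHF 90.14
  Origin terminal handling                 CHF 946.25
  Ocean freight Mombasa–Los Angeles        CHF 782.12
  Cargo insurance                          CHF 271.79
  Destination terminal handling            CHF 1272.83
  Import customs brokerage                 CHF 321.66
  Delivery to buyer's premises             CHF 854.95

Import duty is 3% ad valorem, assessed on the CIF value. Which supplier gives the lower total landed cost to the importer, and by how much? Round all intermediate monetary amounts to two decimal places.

Supplier A (FOB):
CIF value = FOB price + freight + insurance = 99388.72 + 782.12 + 271.79 = 100442.63
Import duty = 100442.63 × 3% = 3013.28
Buyer bears (A): 782.12 + 271.79 + 1272.83 + 321.66 + 854.95 = 3503.35
Landed cost (A) = invoice 99388.72 + 3503.35 + duty 3013.28 = 105905.35
Supplier B (CFR):
CIF value = CFR price + insurance = 109787.89 + 271.79 = 110059.68
Import duty = 110059.68 × 3% = 3301.79
Buyer bears (B): 271.79 + 1272.83 + 321.66 + 854.95 = 2721.23
Landed cost (B) = invoice 109787.89 + 2721.23 + duty 3301.79 = 115810.91
Difference = |105905.35 − 115810.91| = 9905.56

Supplier A is cheaper by CHF 9905.56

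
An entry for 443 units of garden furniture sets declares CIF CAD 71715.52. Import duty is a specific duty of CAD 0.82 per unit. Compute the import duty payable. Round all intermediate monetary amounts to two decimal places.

Import duty = 443 × 0.82 = 363.26

Import duty: CAD 363.26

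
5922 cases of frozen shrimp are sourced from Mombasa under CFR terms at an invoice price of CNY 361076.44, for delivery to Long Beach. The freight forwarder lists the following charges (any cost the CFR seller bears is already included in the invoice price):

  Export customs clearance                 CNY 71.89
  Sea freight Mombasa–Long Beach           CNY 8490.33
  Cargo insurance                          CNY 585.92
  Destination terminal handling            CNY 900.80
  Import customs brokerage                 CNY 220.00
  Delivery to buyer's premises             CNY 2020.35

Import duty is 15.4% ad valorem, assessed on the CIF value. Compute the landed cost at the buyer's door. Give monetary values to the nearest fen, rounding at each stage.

Total landed cost: CNY 420499.51

CFR: the seller pays costs through ocean freight to the destination port, but not insurance.
Already in the invoice (seller's account under CFR): export clearance, freight — exclude.
CIF value = CFR price + insurance = 361076.44 + 585.92 = 361662.36
Import duty = 361662.36 × 15.4% = 55696.00
Buyer bears: insurance 585.92 + destination terminal 900.80 + brokerage 220.00 + delivery 2020.35 + duty 55696.00 = 59423.07
Landed cost = invoice 361076.44 + 59423.07 = 420499.51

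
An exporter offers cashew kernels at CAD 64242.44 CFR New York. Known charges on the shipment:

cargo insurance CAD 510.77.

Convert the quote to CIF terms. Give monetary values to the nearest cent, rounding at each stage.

From CFR to CIF, the seller additionally bears: insurance.
CIF price = 64242.44 + 510.77 = 64753.21

CIF price: CAD 64753.21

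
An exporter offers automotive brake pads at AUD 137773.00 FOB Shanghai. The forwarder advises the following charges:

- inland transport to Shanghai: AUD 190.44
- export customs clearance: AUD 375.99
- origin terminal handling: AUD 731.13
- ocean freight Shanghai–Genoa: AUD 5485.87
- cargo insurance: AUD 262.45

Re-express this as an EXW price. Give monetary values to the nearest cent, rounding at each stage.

Not relevant to the conversion: freight, insurance — on the buyer under both terms; not part of either seller's price.
From FOB to EXW, the seller no longer bears: inland to port, export clearance, origin terminal.
EXW price = 137773.00 − 190.44 − 375.99 − 731.13 = 136475.44

EXW price: AUD 136475.44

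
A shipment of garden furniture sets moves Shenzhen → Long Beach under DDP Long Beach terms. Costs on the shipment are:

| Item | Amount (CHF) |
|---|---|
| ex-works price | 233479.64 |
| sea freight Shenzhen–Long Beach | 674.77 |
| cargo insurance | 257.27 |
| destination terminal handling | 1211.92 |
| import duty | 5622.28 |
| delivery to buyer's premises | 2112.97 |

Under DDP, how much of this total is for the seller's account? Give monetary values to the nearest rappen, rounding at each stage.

DDP: the seller bears all costs including import duty.
Seller's account: goods 233479.64 + freight 674.77 + insurance 257.27 + destination terminal 1211.92 + duty 5622.28 + delivery 2112.97 = 243358.85
Buyer's account: 0.00

Seller's account: CHF 243358.85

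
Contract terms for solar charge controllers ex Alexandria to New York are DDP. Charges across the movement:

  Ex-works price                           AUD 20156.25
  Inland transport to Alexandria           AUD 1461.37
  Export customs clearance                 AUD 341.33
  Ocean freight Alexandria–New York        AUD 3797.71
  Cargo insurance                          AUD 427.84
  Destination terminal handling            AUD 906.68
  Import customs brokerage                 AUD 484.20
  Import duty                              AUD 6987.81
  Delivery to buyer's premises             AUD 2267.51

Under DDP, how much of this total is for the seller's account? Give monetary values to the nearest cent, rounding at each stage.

DDP: the seller bears all costs including import duty.
Seller's account: goods 20156.25 + inland to port 1461.37 + export clearance 341.33 + freight 3797.71 + insurance 427.84 + destination terminal 906.68 + brokerage 484.20 + duty 6987.81 + delivery 2267.51 = 36830.70
Buyer's account: 0.00

Seller's account: AUD 36830.70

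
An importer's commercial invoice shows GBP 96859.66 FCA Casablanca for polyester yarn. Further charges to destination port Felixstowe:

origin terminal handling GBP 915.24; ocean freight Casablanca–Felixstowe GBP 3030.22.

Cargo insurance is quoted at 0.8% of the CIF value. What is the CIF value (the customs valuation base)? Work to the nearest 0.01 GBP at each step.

CIF value: GBP 101618.06

Let C be the CIF value. C = FCA price + pre-shipment costs + freight + 0.8% × C
C − 0.8% × C = 96859.66 + 915.24 + 3030.22
0.992 × C = 100805.12
C = 100805.12 / 0.992 = 101618.06
Insurance premium = 0.8% × 101618.06 = 812.94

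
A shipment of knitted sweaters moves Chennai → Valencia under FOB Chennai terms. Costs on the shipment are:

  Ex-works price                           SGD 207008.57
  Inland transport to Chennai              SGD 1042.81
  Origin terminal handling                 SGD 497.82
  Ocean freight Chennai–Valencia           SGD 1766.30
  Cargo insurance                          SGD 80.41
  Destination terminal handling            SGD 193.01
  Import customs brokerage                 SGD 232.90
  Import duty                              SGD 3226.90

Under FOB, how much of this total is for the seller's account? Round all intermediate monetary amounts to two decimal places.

FOB: the seller bears costs until goods are on board at the origin port; the buyer bears freight, insurance and all costs thereafter.
Seller's account: goods 207008.57 + inland to port 1042.81 + origin terminal 497.82 = 208549.20
Buyer's account: freight 1766.30 + insurance 80.41 + destination terminal 193.01 + brokerage 232.90 + duty 3226.90 = 5499.52

Seller's account: SGD 208549.20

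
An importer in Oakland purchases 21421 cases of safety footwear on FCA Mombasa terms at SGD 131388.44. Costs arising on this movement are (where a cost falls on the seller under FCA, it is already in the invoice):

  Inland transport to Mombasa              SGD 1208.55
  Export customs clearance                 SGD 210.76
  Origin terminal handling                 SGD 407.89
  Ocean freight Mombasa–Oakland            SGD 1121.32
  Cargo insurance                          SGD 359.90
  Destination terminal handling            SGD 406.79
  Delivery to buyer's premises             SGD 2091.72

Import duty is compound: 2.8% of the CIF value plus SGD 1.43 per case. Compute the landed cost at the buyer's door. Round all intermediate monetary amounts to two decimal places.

FCA: the seller delivers export-cleared goods to the carrier; the buyer bears costs from that point.
Already in the invoice (seller's account under FCA): inland to port, export clearance — exclude.
CIF value = FCA price + origin terminal + freight + insurance = 131388.44 + 407.89 + 1121.32 + 359.90 = 133277.55
Ad valorem component: 133277.55 × 2.8% = 3731.77
Specific component: 21421 × 1.43 = 30632.03
Import duty = 3731.77 + 30632.03 = 34363.80
Buyer bears: origin terminal 407.89 + freight 1121.32 + insurance 359.90 + destination terminal 406.79 + delivery 2091.72 + duty 34363.80 = 38751.42
Landed cost = invoice 131388.44 + 38751.42 = 170139.86

Total landed cost: SGD 170139.86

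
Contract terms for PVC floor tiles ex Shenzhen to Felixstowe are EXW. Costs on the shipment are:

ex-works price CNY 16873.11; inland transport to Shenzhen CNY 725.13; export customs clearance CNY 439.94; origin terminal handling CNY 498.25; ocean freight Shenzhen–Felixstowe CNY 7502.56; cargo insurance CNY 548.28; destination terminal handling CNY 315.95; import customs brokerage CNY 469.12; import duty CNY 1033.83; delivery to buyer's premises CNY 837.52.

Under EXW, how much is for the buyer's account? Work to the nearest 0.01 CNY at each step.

EXW: the seller makes goods available at their premises; the buyer bears all onward costs.
Seller's account: goods 16873.11 = 16873.11
Buyer's account: inland to port 725.13 + export clearance 439.94 + origin terminal 498.25 + freight 7502.56 + insurance 548.28 + destination terminal 315.95 + brokerage 469.12 + duty 1033.83 + delivery 837.52 = 12370.58

Buyer's account: CNY 12370.58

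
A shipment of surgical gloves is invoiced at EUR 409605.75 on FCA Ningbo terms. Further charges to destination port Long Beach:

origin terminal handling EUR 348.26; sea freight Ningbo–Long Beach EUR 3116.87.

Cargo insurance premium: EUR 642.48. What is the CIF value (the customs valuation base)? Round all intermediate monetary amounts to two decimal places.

CIF value: EUR 413713.36

CIF = FCA price + pre-shipment costs + freight + insurance
CIF = 409605.75 + 348.26 + 3116.87 + 642.48 = 413713.36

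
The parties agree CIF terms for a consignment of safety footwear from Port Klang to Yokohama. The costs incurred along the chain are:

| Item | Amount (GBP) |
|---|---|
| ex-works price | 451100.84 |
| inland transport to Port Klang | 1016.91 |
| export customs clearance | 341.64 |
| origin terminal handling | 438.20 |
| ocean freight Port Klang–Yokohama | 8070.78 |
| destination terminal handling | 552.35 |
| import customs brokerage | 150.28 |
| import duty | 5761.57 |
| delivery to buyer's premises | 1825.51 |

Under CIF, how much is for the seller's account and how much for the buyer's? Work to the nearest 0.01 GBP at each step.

CIF: the seller pays costs through ocean freight and marine insurance to the destination port.
Seller's account: goods 451100.84 + inland to port 1016.91 + export clearance 341.64 + origin terminal 438.20 + freight 8070.78 = 460968.37
Buyer's account: destination terminal 552.35 + brokerage 150.28 + duty 5761.57 + delivery 1825.51 = 8289.71

Seller: GBP 460968.37; buyer: GBP 8289.71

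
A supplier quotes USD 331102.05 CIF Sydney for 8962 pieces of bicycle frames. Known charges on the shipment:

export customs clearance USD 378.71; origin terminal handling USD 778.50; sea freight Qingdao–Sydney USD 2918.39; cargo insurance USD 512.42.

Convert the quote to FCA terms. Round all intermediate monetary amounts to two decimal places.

Not relevant to the conversion: export clearance — on the seller under both CIF and FCA; already in the CIF price and stays in the FCA price.
From CIF to FCA, the seller no longer bears: origin terminal, freight, insurance.
FCA price = 331102.05 − 778.50 − 2918.39 − 512.42 = 326892.74

FCA price: USD 326892.74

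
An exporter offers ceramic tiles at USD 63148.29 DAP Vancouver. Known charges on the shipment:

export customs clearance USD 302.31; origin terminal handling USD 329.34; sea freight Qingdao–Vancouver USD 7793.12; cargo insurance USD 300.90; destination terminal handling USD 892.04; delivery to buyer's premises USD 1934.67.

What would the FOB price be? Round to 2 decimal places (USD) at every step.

Not relevant to the conversion: origin terminal, export clearance — on the seller under both DAP and FOB; already in the DAP price and stays in the FOB price.
From DAP to FOB, the seller no longer bears: freight, insurance, destination terminal, delivery.
FOB price = 63148.29 − 7793.12 − 300.90 − 892.04 − 1934.67 = 52227.56

FOB price: USD 52227.56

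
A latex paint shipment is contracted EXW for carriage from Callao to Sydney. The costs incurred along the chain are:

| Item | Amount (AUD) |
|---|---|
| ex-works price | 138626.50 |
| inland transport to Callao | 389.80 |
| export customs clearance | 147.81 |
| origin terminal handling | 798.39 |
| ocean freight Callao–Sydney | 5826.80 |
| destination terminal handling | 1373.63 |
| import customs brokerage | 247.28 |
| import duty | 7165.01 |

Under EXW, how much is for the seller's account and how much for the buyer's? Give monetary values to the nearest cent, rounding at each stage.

EXW: the seller makes goods available at their premises; the buyer bears all onward costs.
Seller's account: goods 138626.50 = 138626.50
Buyer's account: inland to port 389.80 + export clearance 147.81 + origin terminal 798.39 + freight 5826.80 + destination terminal 1373.63 + brokerage 247.28 + duty 7165.01 = 15948.72

Seller: AUD 138626.50; buyer: AUD 15948.72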